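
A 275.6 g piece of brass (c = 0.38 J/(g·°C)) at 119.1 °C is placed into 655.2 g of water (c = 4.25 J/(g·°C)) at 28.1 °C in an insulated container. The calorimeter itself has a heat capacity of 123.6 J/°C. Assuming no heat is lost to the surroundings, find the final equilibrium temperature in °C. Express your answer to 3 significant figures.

Heat lost by brass = heat gained by water + calorimeter.
(275.6)(0.38)(119.1 − T) = [(655.2)(4.25) + 123.6](T − 28.1)
104.728 (119.1 − T) = 2908.2 (T − 28.1)
12473 − 104.728 T = 2908.2 T − 81720
94193 = 3012.928 T
T = 31.26 °C

T_f = 31.3 °C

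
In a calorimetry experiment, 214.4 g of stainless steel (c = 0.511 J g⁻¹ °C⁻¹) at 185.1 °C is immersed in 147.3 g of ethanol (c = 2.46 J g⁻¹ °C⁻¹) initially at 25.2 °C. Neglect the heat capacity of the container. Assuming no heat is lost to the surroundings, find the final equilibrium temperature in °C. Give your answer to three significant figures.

Heat lost by stainless steel = heat gained by ethanol.
(214.4)(0.511)(185.1 − T) = (147.3)(2.46)(T − 25.2)
109.5584 (185.1 − T) = 362.358 (T − 25.2)
20279 − 109.5584 T = 362.358 T − 9131.4
29410.4 = 471.9164 T
T = 62.32 °C

T_f = 62.3 °C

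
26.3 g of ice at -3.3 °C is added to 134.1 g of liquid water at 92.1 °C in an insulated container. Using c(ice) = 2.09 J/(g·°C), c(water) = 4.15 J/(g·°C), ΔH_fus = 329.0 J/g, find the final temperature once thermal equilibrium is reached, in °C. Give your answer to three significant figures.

T_f = 63.7 °C

Heat to bring ice to 0 °C and melt it: q₁ = 26.3×2.09×3.3 + 26.3×329.0 = 8834.1 J
Heat the water can supply cooling to 0 °C: 134.1×4.15×92.1 = 51255.0 J > q₁, so all ice melts.
Energy balance: 134.1×4.15×(92.1 − T) = 8834.1 + 26.3×4.15×(T − 0)
556.515(92.1 − T) = 8834.1 + 109.145 T
51255.0 − 8834.1 = 665.660 T
T = 42420.9 / 665.660 = 63.73 °C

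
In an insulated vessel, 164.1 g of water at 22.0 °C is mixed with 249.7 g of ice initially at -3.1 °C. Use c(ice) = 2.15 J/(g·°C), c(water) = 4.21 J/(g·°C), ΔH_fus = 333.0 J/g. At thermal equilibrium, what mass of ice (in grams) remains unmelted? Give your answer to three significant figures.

Heat to warm all ice to 0 °C: 249.7×2.15×3.1 = 1664.3 J
Heat released by water cooling to 0 °C: 164.1×4.21×22.0 = 15199 J
15199 J < 1664.3 + 249.7×333.0 = 84814.4 J, so not all ice melts; final T = 0 °C.
Heat left for melting: 15199 − 1664.3 = 13534.7 J
Mass melted = 13534.7 / 333.0 = 40.64 g
Ice remaining = 249.7 − 40.64 = 209.06 g

m_ice remaining = 209 g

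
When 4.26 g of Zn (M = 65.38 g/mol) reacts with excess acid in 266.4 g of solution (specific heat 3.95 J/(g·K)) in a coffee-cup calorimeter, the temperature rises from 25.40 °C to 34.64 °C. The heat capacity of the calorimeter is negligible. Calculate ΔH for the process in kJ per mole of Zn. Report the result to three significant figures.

ΔH = -149 kJ/mol

|ΔT| = |34.64 − 25.40| = 9.24 °C
|q_surr| = (266.4 × 3.95) × 9.24 = 1052.28 × 9.24 = 9723 J
n(Zn) = 4.26 / 65.38 = 0.06516 mol
Temperature rose, so q_rxn = −|q_surr| = -9.723 kJ
ΔH = q_rxn / n = -149.2 kJ/mol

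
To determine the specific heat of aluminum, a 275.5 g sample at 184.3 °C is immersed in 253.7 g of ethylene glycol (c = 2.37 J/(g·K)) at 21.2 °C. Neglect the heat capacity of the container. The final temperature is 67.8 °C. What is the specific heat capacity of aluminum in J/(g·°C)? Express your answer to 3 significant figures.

c = 0.873 J/(g·°C)

q_gained = (253.7 × 2.37) × (67.8 − 21.2) = 28020 J
q_lost = 275.5 × c × (184.3 − 67.8) = 32095.75 c
Set equal: c = 28020 / 32095.75 = 0.873 J/(g·°C)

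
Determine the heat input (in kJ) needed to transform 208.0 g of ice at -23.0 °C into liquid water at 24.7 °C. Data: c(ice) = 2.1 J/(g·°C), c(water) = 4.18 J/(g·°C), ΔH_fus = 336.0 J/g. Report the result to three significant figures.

q1 (heat ice -23.0→0.0 °C): 208.0 × 2.1 × 23.0 = 10046 J
q2 (melt at 0 °C): 208.0 × 336.0 = 69888 J
q3 (heat water 0.0→24.7 °C): 208.0 × 4.18 × 24.7 = 21475 J
Total: 10046 + 69888 + 21475 = 101409 J = 101 kJ

q = 101 kJ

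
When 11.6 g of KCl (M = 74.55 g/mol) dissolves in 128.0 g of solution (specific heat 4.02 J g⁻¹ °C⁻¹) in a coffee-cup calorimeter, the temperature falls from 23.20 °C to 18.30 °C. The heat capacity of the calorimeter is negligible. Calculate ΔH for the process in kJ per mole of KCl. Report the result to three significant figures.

|ΔT| = |18.30 − 23.20| = 4.90 °C
|q_surr| = (128.0 × 4.02) × 4.90 = 514.56 × 4.90 = 2521 J
n(KCl) = 11.6 / 74.55 = 0.1556 mol
Temperature fell, so q_rxn = +|q_surr| = 2.521 kJ
ΔH = q_rxn / n = 16.20 kJ/mol

ΔH = 16.2 kJ/mol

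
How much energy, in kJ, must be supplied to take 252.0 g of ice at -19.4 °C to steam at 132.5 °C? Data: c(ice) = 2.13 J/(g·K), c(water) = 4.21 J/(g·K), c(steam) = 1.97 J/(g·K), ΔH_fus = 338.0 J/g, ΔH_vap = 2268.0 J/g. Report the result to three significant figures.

q = 789 kJ

q1 (heat ice -19.4→0.0 °C): 252.0 × 2.13 × 19.4 = 10413 J
q2 (melt at 0 °C): 252.0 × 338.0 = 85176 J
q3 (heat water 0.0→100.0 °C): 252.0 × 4.21 × 100.0 = 106092 J
q4 (vaporize at 100 °C): 252.0 × 2268.0 = 571536 J
q5 (heat steam 100.0→132.5 °C): 252.0 × 1.97 × 32.5 = 16134 J
Total: 10413 + 85176 + 106092 + 571536 + 16134 = 789351 J = 789 kJ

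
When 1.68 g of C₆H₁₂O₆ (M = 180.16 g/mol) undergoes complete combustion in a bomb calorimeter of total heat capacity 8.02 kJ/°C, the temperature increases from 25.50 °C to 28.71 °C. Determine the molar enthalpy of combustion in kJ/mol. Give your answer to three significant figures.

ΔT = 28.71 − 25.50 = 3.21 °C
q_cal = C_cal × ΔT = 8.02 × 3.21 = 25.7442 kJ
n = 1.68 / 180.16 = 0.009325 mol
q_rxn = −q_cal = -25.7442 kJ
ΔH = -25.7442 / 0.009325 = -2761 kJ/mol

ΔH = -2760 kJ/mol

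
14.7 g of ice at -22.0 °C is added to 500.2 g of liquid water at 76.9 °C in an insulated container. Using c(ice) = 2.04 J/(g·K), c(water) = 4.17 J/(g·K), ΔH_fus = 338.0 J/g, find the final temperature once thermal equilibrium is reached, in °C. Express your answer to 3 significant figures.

T_f = 72.1 °C

Heat to bring ice to 0 °C and melt it: q₁ = 14.7×2.04×22.0 + 14.7×338.0 = 5628.3 J
Heat the water can supply cooling to 0 °C: 500.2×4.17×76.9 = 160401 J > q₁, so all ice melts.
Energy balance: 500.2×4.17×(76.9 − T) = 5628.3 + 14.7×4.17×(T − 0)
2085.834(76.9 − T) = 5628.3 + 61.299 T
160401 − 5628.3 = 2147.133 T
T = 154772.7 / 2147.133 = 72.08 °C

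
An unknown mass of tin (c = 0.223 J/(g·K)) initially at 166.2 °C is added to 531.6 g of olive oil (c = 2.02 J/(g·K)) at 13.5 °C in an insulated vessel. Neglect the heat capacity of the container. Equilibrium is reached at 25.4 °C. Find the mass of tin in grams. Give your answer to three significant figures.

m = 407 g

q_gained = (531.6 × 2.02) × (25.4 − 13.5) = 12780 J
q_lost = m × 0.223 × (166.2 − 25.4) = 31.3984 m
m = 12780 / 31.3984 = 407 g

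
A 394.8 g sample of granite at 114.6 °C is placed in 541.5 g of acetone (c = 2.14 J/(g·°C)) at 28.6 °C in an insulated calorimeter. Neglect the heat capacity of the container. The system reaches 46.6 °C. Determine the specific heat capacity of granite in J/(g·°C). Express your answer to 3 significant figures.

q_gained = (541.5 × 2.14) × (46.6 − 28.6) = 20860 J
q_lost = 394.8 × c × (114.6 − 46.6) = 26846.4 c
Set equal: c = 20860 / 26846.4 = 0.777 J/(g·°C)

c = 0.777 J/(g·°C)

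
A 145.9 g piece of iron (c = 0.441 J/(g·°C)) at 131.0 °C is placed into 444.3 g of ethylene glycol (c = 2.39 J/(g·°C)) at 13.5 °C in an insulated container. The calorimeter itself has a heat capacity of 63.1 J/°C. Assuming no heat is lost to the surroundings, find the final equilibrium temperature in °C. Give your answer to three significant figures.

Heat lost by iron = heat gained by ethylene glycol + calorimeter.
(145.9)(0.441)(131.0 − T) = [(444.3)(2.39) + 63.1](T − 13.5)
64.3419 (131.0 − T) = 1124.977 (T − 13.5)
8428.8 − 64.3419 T = 1124.977 T − 15187
23615.8 = 1189.3189 T
T = 19.86 °C

T_f = 19.9 °C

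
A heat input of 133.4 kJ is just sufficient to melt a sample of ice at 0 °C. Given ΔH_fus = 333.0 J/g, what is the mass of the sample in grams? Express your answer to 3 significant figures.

m = q / ΔH_fus = 133400 J / 333.0 J/g = 401 g

m = 401 g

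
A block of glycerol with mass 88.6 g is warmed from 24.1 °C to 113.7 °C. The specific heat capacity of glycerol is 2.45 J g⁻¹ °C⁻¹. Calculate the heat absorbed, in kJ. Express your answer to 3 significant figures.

q = m c ΔT = 88.6 × 2.45 × (113.7 − 24.1)
q = 88.6 × 2.45 × 89.6 = 19449 J = 19.4 kJ

q = 19.4 kJ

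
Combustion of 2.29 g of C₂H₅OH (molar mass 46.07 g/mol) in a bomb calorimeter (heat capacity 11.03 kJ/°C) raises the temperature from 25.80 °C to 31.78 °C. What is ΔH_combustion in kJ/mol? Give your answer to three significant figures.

ΔT = 31.78 − 25.80 = 5.98 °C
q_cal = C_cal × ΔT = 11.03 × 5.98 = 65.9594 kJ
n = 2.29 / 46.07 = 0.04971 mol
q_rxn = −q_cal = -65.9594 kJ
ΔH = -65.9594 / 0.04971 = -1327 kJ/mol

ΔH = -1330 kJ/mol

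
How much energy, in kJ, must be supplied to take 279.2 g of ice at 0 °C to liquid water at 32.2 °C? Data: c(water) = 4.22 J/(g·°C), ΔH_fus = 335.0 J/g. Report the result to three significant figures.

q = 131 kJ

q1 (melt at 0 °C): 279.2 × 335.0 = 93532 J
q2 (heat water 0.0→32.2 °C): 279.2 × 4.22 × 32.2 = 37939 J
Total: 93532 + 37939 = 131471 J = 131 kJ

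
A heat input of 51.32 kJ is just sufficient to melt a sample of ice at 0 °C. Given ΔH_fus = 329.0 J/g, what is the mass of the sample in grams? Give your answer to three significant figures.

m = q / ΔH_fus = 51320 J / 329.0 J/g = 156 g

m = 156 g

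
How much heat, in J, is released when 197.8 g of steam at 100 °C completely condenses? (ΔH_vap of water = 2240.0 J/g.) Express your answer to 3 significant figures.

q = 443000 J

q = m × ΔH_vap = 197.8 × 2240.0 = 443100 J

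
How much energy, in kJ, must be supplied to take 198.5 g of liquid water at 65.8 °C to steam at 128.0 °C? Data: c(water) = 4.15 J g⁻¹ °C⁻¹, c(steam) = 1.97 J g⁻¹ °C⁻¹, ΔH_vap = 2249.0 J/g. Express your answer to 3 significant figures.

q1 (heat water 65.8→100.0 °C): 198.5 × 4.15 × 34.2 = 28173 J
q2 (vaporize at 100 °C): 198.5 × 2249.0 = 446427 J
q3 (heat steam 100.0→128.0 °C): 198.5 × 1.97 × 28.0 = 10949 J
Total: 28173 + 446427 + 10949 = 485549 J = 486 kJ

q = 486 kJ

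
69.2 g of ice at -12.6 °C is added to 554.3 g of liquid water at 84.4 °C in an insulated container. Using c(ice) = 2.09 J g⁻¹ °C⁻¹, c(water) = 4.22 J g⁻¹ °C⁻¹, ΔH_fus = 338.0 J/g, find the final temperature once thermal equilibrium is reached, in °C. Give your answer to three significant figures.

T_f = 65.5 °C

Heat to bring ice to 0 °C and melt it: q₁ = 69.2×2.09×12.6 + 69.2×338.0 = 25212 J
Heat the water can supply cooling to 0 °C: 554.3×4.22×84.4 = 197424 J > q₁, so all ice melts.
Energy balance: 554.3×4.22×(84.4 − T) = 25212 + 69.2×4.22×(T − 0)
2339.146(84.4 − T) = 25212 + 292.024 T
197424 − 25212 = 2631.170 T
T = 172212 / 2631.170 = 65.45 °C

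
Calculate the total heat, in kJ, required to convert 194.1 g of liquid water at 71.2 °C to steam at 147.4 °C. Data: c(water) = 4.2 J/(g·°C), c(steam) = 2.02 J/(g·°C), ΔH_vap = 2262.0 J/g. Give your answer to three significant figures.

q = 481 kJ

q1 (heat water 71.2→100.0 °C): 194.1 × 4.2 × 28.8 = 23478 J
q2 (vaporize at 100 °C): 194.1 × 2262.0 = 439054 J
q3 (heat steam 100.0→147.4 °C): 194.1 × 2.02 × 47.4 = 18585 J
Total: 23478 + 439054 + 18585 = 481117 J = 481 kJ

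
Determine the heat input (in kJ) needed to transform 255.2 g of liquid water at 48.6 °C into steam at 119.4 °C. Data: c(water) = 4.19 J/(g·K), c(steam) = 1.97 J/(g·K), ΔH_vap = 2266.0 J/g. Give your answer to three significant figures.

q1 (heat water 48.6→100.0 °C): 255.2 × 4.19 × 51.4 = 54961 J
q2 (vaporize at 100 °C): 255.2 × 2266.0 = 578283 J
q3 (heat steam 100.0→119.4 °C): 255.2 × 1.97 × 19.4 = 9753 J
Total: 54961 + 578283 + 9753 = 642997 J = 643 kJ

q = 643 kJ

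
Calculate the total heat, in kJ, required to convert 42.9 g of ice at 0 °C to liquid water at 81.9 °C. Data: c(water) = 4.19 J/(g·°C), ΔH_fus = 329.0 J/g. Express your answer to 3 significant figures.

q = 28.8 kJ

q1 (melt at 0 °C): 42.9 × 329.0 = 14114 J
q2 (heat water 0.0→81.9 °C): 42.9 × 4.19 × 81.9 = 14722 J
Total: 14114 + 14722 = 28836 J = 28.8 kJ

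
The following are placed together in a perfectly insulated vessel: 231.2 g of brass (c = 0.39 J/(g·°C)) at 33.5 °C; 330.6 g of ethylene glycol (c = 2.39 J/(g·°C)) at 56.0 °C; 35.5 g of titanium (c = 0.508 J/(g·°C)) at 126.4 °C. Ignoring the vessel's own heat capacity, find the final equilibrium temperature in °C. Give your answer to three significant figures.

Σ mᵢcᵢ(T − Tᵢ) = 0  ⇒  T = Σ mᵢcᵢTᵢ / Σ mᵢcᵢ
Σ mᵢcᵢ = 231.2×0.39 + 330.6×2.39 + 35.5×0.508 = 898.336
Σ mᵢcᵢTᵢ = 90.168×33.5 + 790.134×56.0 + 18.034×126.4 = 49548
T = 49548 / 898.336 = 55.16 °C

T_f = 55.2 °C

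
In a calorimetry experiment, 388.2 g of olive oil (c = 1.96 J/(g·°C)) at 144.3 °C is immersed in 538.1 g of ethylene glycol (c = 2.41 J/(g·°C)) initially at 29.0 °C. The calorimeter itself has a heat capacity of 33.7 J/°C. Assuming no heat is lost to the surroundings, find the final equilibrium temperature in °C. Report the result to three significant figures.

T_f = 70.9 °C

Heat lost by olive oil = heat gained by ethylene glycol + calorimeter.
(388.2)(1.96)(144.3 − T) = [(538.1)(2.41) + 33.7](T − 29.0)
760.872 (144.3 − T) = 1330.521 (T − 29.0)
109790 − 760.872 T = 1330.521 T − 38585
148375 = 2091.393 T
T = 70.946 °C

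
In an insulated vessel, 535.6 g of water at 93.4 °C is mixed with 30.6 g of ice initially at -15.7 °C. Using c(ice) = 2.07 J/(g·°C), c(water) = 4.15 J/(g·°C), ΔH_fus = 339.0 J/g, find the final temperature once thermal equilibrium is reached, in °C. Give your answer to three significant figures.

T_f = 83.5 °C

Heat to bring ice to 0 °C and melt it: q₁ = 30.6×2.07×15.7 + 30.6×339.0 = 11368 J
Heat the water can supply cooling to 0 °C: 535.6×4.15×93.4 = 207604 J > q₁, so all ice melts.
Energy balance: 535.6×4.15×(93.4 − T) = 11368 + 30.6×4.15×(T − 0)
2222.74(93.4 − T) = 11368 + 126.99 T
207604 − 11368 = 2349.73 T
T = 196236 / 2349.73 = 83.51 °C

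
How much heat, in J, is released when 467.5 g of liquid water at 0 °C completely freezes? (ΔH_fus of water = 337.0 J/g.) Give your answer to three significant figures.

q = 158000 J

q = m × ΔH_fus = 467.5 × 337.0 = 157500 J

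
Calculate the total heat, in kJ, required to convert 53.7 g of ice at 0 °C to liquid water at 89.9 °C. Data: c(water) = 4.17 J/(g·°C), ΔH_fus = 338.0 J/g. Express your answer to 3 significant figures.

q1 (melt at 0 °C): 53.7 × 338.0 = 18151 J
q2 (heat water 0.0→89.9 °C): 53.7 × 4.17 × 89.9 = 20131 J
Total: 18151 + 20131 = 38282 J = 38.3 kJ

q = 38.3 kJ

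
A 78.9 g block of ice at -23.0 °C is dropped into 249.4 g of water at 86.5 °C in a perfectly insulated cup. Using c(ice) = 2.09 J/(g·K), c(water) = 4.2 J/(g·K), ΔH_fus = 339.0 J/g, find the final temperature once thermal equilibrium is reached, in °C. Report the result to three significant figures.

Heat to bring ice to 0 °C and melt it: q₁ = 78.9×2.09×23.0 + 78.9×339.0 = 30540 J
Heat the water can supply cooling to 0 °C: 249.4×4.2×86.5 = 90607.0 J > q₁, so all ice melts.
Energy balance: 249.4×4.2×(86.5 − T) = 30540 + 78.9×4.2×(T − 0)
1047.48(86.5 − T) = 30540 + 331.38 T
90607.0 − 30540 = 1378.86 T
T = 60067.0 / 1378.86 = 43.56 °C

T_f = 43.6 °C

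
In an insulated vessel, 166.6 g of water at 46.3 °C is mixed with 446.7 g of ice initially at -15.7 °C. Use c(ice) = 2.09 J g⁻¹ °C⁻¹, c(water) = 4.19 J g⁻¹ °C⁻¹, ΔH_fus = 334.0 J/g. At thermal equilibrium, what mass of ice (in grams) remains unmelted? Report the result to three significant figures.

Heat to warm all ice to 0 °C: 446.7×2.09×15.7 = 14658 J
Heat released by water cooling to 0 °C: 166.6×4.19×46.3 = 32320 J
32320 J < 14658 + 446.7×334.0 = 163855.8 J, so not all ice melts; final T = 0 °C.
Heat left for melting: 32320 − 14658 = 17662 J
Mass melted = 17662 / 334.0 = 52.88 g
Ice remaining = 446.7 − 52.88 = 393.82 g

m_ice remaining = 394 g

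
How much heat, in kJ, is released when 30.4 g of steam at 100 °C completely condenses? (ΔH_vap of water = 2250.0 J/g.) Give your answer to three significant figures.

q = 68.4 kJ

q = m × ΔH_vap = 30.4 × 2250.0 = 68400 J = 68.4 kJ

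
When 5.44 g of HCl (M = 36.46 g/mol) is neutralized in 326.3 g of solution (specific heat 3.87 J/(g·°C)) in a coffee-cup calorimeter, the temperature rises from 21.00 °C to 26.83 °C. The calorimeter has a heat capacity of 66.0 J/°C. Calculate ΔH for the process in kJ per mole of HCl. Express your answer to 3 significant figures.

|ΔT| = |26.83 − 21.00| = 5.83 °C
|q_surr| = (326.3 × 3.87 + 66.0) × 5.83 = 1328.781 × 5.83 = 7747 J
n(HCl) = 5.44 / 36.46 = 0.1492 mol
Temperature rose, so q_rxn = −|q_surr| = -7.747 kJ
ΔH = q_rxn / n = -51.92 kJ/mol

ΔH = -51.9 kJ/mol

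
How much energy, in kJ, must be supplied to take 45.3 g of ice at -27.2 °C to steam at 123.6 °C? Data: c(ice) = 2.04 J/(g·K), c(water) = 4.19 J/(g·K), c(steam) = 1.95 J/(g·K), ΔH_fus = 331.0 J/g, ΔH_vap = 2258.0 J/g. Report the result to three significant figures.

q1 (heat ice -27.2→0.0 °C): 45.3 × 2.04 × 27.2 = 2514 J
q2 (melt at 0 °C): 45.3 × 331.0 = 14994 J
q3 (heat water 0.0→100.0 °C): 45.3 × 4.19 × 100.0 = 18981 J
q4 (vaporize at 100 °C): 45.3 × 2258.0 = 102287 J
q5 (heat steam 100.0→123.6 °C): 45.3 × 1.95 × 23.6 = 2085 J
Total: 2514 + 14994 + 18981 + 102287 + 2085 = 140861 J = 141 kJ

q = 141 kJ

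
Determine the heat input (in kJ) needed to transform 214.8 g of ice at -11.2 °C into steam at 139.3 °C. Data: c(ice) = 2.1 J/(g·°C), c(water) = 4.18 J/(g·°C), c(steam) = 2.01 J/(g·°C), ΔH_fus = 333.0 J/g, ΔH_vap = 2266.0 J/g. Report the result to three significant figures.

q = 670 kJ

q1 (heat ice -11.2→0.0 °C): 214.8 × 2.1 × 11.2 = 5052 J
q2 (melt at 0 °C): 214.8 × 333.0 = 71528 J
q3 (heat water 0.0→100.0 °C): 214.8 × 4.18 × 100.0 = 89786 J
q4 (vaporize at 100 °C): 214.8 × 2266.0 = 486737 J
q5 (heat steam 100.0→139.3 °C): 214.8 × 2.01 × 39.3 = 16968 J
Total: 5052 + 71528 + 89786 + 486737 + 16968 = 670071 J = 670 kJ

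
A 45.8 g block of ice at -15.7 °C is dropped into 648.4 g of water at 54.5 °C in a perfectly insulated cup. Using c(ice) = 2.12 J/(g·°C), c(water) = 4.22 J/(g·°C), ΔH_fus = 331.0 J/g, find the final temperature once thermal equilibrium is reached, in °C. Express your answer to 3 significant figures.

Heat to bring ice to 0 °C and melt it: q₁ = 45.8×2.12×15.7 + 45.8×331.0 = 16684 J
Heat the water can supply cooling to 0 °C: 648.4×4.22×54.5 = 149126 J > q₁, so all ice melts.
Energy balance: 648.4×4.22×(54.5 − T) = 16684 + 45.8×4.22×(T − 0)
2736.248(54.5 − T) = 16684 + 193.276 T
149126 − 16684 = 2929.524 T
T = 132442 / 2929.524 = 45.21 °C

T_f = 45.2 °C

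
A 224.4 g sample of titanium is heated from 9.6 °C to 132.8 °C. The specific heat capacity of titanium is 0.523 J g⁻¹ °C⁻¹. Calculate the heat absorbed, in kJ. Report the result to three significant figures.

q = m c ΔT = 224.4 × 0.523 × (132.8 − 9.6)
q = 224.4 × 0.523 × 123.2 = 14460 J = 14.5 kJ

q = 14.5 kJ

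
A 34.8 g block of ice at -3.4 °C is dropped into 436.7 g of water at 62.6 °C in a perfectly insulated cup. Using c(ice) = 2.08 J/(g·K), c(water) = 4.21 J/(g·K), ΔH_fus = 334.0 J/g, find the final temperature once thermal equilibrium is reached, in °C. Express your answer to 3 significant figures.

Heat to bring ice to 0 °C and melt it: q₁ = 34.8×2.08×3.4 + 34.8×334.0 = 11869 J
Heat the water can supply cooling to 0 °C: 436.7×4.21×62.6 = 115091 J > q₁, so all ice melts.
Energy balance: 436.7×4.21×(62.6 − T) = 11869 + 34.8×4.21×(T − 0)
1838.507(62.6 − T) = 11869 + 146.508 T
115091 − 11869 = 1985.015 T
T = 103222 / 1985.015 = 52.00 °C

T_f = 52.0 °C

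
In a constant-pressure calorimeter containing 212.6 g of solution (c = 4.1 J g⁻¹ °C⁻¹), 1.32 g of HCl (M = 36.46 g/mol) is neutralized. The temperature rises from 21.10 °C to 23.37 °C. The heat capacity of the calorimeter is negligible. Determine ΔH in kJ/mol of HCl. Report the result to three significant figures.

|ΔT| = |23.37 − 21.10| = 2.27 °C
|q_surr| = (212.6 × 4.1) × 2.27 = 871.66 × 2.27 = 1979 J
n(HCl) = 1.32 / 36.46 = 0.03620 mol
Temperature rose, so q_rxn = −|q_surr| = -1.979 kJ
ΔH = q_rxn / n = -54.67 kJ/mol

ΔH = -54.7 kJ/mol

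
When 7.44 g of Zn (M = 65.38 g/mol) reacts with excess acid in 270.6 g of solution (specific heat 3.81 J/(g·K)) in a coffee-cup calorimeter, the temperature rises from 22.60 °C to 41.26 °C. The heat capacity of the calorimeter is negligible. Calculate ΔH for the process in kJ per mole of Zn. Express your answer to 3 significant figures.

|ΔT| = |41.26 − 22.60| = 18.66 °C
|q_surr| = (270.6 × 3.81) × 18.66 = 1030.986 × 18.66 = 19240 J
n(Zn) = 7.44 / 65.38 = 0.1138 mol
Temperature rose, so q_rxn = −|q_surr| = -19.24 kJ
ΔH = q_rxn / n = -169.1 kJ/mol

ΔH = -169 kJ/mol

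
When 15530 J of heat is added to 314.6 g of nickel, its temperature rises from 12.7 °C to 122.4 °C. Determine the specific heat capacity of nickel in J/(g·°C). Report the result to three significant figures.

c = 0.450 J/(g·°C)

c = q / (m ΔT) = 15530 / (314.6 × 109.7)
c = 15530 / 34511.62 = 0.450 J/(g·°C)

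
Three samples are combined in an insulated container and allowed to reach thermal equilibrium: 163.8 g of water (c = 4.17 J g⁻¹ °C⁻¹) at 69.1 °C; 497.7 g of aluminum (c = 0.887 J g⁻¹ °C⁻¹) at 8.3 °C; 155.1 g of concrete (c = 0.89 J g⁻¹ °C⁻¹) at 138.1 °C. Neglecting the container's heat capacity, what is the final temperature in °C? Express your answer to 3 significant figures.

Σ mᵢcᵢ(T − Tᵢ) = 0  ⇒  T = Σ mᵢcᵢTᵢ / Σ mᵢcᵢ
Σ mᵢcᵢ = 163.8×4.17 + 497.7×0.887 + 155.1×0.89 = 1262.5449
Σ mᵢcᵢTᵢ = 683.046×69.1 + 441.4599×8.3 + 138.039×138.1 = 69926
T = 69926 / 1262.5449 = 55.38 °C

T_f = 55.4 °C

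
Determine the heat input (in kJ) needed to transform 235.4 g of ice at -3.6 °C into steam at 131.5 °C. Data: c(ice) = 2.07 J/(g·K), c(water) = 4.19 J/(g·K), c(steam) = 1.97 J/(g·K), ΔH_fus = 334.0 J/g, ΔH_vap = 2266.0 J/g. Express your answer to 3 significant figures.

q1 (heat ice -3.6→0.0 °C): 235.4 × 2.07 × 3.6 = 1754 J
q2 (melt at 0 °C): 235.4 × 334.0 = 78624 J
q3 (heat water 0.0→100.0 °C): 235.4 × 4.19 × 100.0 = 98633 J
q4 (vaporize at 100 °C): 235.4 × 2266.0 = 533416 J
q5 (heat steam 100.0→131.5 °C): 235.4 × 1.97 × 31.5 = 14608 J
Total: 1754 + 78624 + 98633 + 533416 + 14608 = 727035 J = 727 kJ

q = 727 kJ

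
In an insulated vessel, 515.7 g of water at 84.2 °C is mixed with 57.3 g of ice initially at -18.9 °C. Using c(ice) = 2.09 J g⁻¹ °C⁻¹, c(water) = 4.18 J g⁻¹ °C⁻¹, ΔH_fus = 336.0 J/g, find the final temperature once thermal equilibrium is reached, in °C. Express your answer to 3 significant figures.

T_f = 66.8 °C

Heat to bring ice to 0 °C and melt it: q₁ = 57.3×2.09×18.9 + 57.3×336.0 = 21516 J
Heat the water can supply cooling to 0 °C: 515.7×4.18×84.2 = 181504 J > q₁, so all ice melts.
Energy balance: 515.7×4.18×(84.2 − T) = 21516 + 57.3×4.18×(T − 0)
2155.626(84.2 − T) = 21516 + 239.514 T
181504 − 21516 = 2395.140 T
T = 159988 / 2395.140 = 66.80 °C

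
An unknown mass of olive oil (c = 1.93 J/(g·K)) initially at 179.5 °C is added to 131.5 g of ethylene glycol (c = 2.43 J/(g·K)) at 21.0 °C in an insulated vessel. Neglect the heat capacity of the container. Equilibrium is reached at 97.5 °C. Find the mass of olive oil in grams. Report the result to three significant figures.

q_gained = (131.5 × 2.43) × (97.5 − 21.0) = 24450 J
q_lost = m × 1.93 × (179.5 − 97.5) = 158.26 m
m = 24450 / 158.26 = 154 g

m = 154 g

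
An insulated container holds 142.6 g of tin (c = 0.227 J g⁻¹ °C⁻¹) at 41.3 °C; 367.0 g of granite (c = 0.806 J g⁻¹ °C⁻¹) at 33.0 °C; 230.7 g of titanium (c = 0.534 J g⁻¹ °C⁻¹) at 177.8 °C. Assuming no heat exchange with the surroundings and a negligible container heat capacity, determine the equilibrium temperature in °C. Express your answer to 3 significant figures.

T_f = 73.1 °C

Σ mᵢcᵢ(T − Tᵢ) = 0  ⇒  T = Σ mᵢcᵢTᵢ / Σ mᵢcᵢ
Σ mᵢcᵢ = 142.6×0.227 + 367.0×0.806 + 230.7×0.534 = 451.3660
Σ mᵢcᵢTᵢ = 32.3702×41.3 + 295.802×33.0 + 123.1938×177.8 = 33002
T = 33002 / 451.3660 = 73.12 °C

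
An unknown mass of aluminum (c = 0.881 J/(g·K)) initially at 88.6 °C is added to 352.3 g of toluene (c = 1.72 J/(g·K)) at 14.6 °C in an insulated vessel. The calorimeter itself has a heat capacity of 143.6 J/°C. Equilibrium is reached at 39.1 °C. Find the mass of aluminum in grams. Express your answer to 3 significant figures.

q_gained = (352.3 × 1.72 + 143.6) × (39.1 − 14.6) = 18360 J
q_lost = m × 0.881 × (88.6 − 39.1) = 43.6095 m
m = 18360 / 43.6095 = 421 g

m = 421 g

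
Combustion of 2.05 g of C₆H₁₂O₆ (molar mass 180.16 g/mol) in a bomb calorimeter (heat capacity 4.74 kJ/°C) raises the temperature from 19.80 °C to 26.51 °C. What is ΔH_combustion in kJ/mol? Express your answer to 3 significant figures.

ΔT = 26.51 − 19.80 = 6.71 °C
q_cal = C_cal × ΔT = 4.74 × 6.71 = 31.8054 kJ
n = 2.05 / 180.16 = 0.011379 mol
q_rxn = −q_cal = -31.8054 kJ
ΔH = -31.8054 / 0.011379 = -2795 kJ/mol

ΔH = -2800 kJ/mol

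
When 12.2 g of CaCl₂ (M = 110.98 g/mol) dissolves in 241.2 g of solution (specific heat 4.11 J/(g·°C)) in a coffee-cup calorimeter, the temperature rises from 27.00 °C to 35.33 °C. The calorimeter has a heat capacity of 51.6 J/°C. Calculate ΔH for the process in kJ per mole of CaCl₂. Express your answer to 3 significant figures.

ΔH = -79.0 kJ/mol

|ΔT| = |35.33 − 27.00| = 8.33 °C
|q_surr| = (241.2 × 4.11 + 51.6) × 8.33 = 1042.932 × 8.33 = 8687.6 J
n(CaCl₂) = 12.2 / 110.98 = 0.10993 mol
Temperature rose, so q_rxn = −|q_surr| = -8.6876 kJ
ΔH = q_rxn / n = -79.03 kJ/mol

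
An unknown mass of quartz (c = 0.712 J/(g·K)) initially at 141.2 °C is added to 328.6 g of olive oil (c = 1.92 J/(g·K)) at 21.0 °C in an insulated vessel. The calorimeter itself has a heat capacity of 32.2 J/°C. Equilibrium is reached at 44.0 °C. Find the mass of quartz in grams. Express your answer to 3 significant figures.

q_gained = (328.6 × 1.92 + 32.2) × (44.0 − 21.0) = 15250 J
q_lost = m × 0.712 × (141.2 − 44.0) = 69.2064 m
m = 15250 / 69.2064 = 220 g

m = 220 g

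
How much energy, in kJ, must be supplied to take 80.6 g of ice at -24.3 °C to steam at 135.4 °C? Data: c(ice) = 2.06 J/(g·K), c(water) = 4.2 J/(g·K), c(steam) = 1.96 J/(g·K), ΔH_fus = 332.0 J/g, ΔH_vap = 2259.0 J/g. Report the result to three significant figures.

q1 (heat ice -24.3→0.0 °C): 80.6 × 2.06 × 24.3 = 4035 J
q2 (melt at 0 °C): 80.6 × 332.0 = 26759 J
q3 (heat water 0.0→100.0 °C): 80.6 × 4.2 × 100.0 = 33852 J
q4 (vaporize at 100 °C): 80.6 × 2259.0 = 182075 J
q5 (heat steam 100.0→135.4 °C): 80.6 × 1.96 × 35.4 = 5592 J
Total: 4035 + 26759 + 33852 + 182075 + 5592 = 252313 J = 252 kJ

q = 252 kJ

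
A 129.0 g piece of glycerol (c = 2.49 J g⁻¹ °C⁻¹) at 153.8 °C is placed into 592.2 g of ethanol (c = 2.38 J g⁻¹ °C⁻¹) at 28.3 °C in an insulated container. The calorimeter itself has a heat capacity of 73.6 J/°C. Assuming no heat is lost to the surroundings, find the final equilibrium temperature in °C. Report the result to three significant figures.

T_f = 50.6 °C

Heat lost by glycerol = heat gained by ethanol + calorimeter.
(129.0)(2.49)(153.8 − T) = [(592.2)(2.38) + 73.6](T − 28.3)
321.21 (153.8 − T) = 1483.036 (T − 28.3)
49402 − 321.21 T = 1483.036 T − 41970
91372 = 1804.246 T
T = 50.64 °C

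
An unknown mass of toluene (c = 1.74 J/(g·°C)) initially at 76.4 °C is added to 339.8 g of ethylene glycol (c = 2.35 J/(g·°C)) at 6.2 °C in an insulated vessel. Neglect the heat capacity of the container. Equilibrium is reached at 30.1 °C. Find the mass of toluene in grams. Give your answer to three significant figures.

q_gained = (339.8 × 2.35) × (30.1 − 6.2) = 19080 J
q_lost = m × 1.74 × (76.4 − 30.1) = 80.562 m
m = 19080 / 80.562 = 237 g

m = 237 g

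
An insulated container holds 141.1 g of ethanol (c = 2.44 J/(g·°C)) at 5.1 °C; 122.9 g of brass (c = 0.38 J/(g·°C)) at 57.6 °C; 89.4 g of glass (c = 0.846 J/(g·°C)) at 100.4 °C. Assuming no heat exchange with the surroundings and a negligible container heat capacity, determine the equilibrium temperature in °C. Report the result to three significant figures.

T_f = 25.8 °C

Σ mᵢcᵢ(T − Tᵢ) = 0  ⇒  T = Σ mᵢcᵢTᵢ / Σ mᵢcᵢ
Σ mᵢcᵢ = 141.1×2.44 + 122.9×0.38 + 89.4×0.846 = 466.6184
Σ mᵢcᵢTᵢ = 344.284×5.1 + 46.702×57.6 + 75.6324×100.4 = 12039
T = 12039 / 466.6184 = 25.80 °C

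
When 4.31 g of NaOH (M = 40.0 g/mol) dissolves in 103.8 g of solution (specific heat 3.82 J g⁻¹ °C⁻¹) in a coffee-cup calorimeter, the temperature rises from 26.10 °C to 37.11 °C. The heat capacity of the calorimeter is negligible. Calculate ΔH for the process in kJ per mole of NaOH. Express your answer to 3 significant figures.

|ΔT| = |37.11 − 26.10| = 11.01 °C
|q_surr| = (103.8 × 3.82) × 11.01 = 396.516 × 11.01 = 4366 J
n(NaOH) = 4.31 / 40.0 = 0.1078 mol
Temperature rose, so q_rxn = −|q_surr| = -4.366 kJ
ΔH = q_rxn / n = -40.50 kJ/mol

ΔH = -40.5 kJ/mol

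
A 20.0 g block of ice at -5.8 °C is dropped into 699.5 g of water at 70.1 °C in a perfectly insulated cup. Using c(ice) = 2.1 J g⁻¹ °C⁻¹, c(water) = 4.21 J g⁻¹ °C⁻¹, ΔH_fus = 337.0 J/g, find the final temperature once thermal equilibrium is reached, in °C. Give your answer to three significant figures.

Heat to bring ice to 0 °C and melt it: q₁ = 20.0×2.1×5.8 + 20.0×337.0 = 6983.6 J
Heat the water can supply cooling to 0 °C: 699.5×4.21×70.1 = 206437 J > q₁, so all ice melts.
Energy balance: 699.5×4.21×(70.1 − T) = 6983.6 + 20.0×4.21×(T − 0)
2944.895(70.1 − T) = 6983.6 + 84.2 T
206437 − 6983.6 = 3029.095 T
T = 199453.4 / 3029.095 = 65.846 °C

T_f = 65.8 °C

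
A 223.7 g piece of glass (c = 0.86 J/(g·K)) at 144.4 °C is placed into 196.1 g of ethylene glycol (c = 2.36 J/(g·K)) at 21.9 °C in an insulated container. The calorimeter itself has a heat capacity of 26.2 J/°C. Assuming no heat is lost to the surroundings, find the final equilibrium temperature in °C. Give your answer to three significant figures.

T_f = 56.5 °C

Heat lost by glass = heat gained by ethylene glycol + calorimeter.
(223.7)(0.86)(144.4 − T) = [(196.1)(2.36) + 26.2](T − 21.9)
192.382 (144.4 − T) = 488.996 (T − 21.9)
27780 − 192.382 T = 488.996 T − 10709
38489 = 681.378 T
T = 56.49 °C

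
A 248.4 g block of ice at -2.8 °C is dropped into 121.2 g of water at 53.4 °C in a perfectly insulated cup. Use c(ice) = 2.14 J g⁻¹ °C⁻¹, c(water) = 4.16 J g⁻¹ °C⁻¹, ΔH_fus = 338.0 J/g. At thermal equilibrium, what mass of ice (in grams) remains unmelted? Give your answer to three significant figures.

m_ice remaining = 173 g

Heat to warm all ice to 0 °C: 248.4×2.14×2.8 = 1488.4 J
Heat released by water cooling to 0 °C: 121.2×4.16×53.4 = 26924 J
26924 J < 1488.4 + 248.4×338.0 = 85447.6 J, so not all ice melts; final T = 0 °C.
Heat left for melting: 26924 − 1488.4 = 25435.6 J
Mass melted = 25435.6 / 338.0 = 75.25 g
Ice remaining = 248.4 − 75.25 = 173.15 g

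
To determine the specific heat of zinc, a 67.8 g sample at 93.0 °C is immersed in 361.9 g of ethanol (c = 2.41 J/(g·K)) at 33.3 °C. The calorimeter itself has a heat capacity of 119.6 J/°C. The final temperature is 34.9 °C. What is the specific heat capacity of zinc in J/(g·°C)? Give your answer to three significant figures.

q_gained = (361.9 × 2.41 + 119.6) × (34.9 − 33.3) = 1587 J
q_lost = 67.8 × c × (93.0 − 34.9) = 3939.18 c
Set equal: c = 1587 / 3939.18 = 0.403 J/(g·°C)

c = 0.403 J/(g·°C)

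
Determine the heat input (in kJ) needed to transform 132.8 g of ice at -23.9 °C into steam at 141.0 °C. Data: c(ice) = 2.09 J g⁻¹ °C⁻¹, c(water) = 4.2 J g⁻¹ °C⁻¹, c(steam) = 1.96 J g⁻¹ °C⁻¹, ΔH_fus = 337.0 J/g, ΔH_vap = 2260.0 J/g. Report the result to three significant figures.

q1 (heat ice -23.9→0.0 °C): 132.8 × 2.09 × 23.9 = 6633 J
q2 (melt at 0 °C): 132.8 × 337.0 = 44754 J
q3 (heat water 0.0→100.0 °C): 132.8 × 4.2 × 100.0 = 55776 J
q4 (vaporize at 100 °C): 132.8 × 2260.0 = 300128 J
q5 (heat steam 100.0→141.0 °C): 132.8 × 1.96 × 41.0 = 10672 J
Total: 6633 + 44754 + 55776 + 300128 + 10672 = 417963 J = 418 kJ

q = 418 kJ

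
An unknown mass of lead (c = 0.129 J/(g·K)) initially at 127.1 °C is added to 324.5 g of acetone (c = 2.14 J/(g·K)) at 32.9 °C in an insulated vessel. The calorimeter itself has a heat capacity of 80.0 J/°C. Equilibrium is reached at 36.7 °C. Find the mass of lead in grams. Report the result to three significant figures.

q_gained = (324.5 × 2.14 + 80.0) × (36.7 − 32.9) = 2943 J
q_lost = m × 0.129 × (127.1 − 36.7) = 11.6616 m
m = 2943 / 11.6616 = 252 g

m = 252 g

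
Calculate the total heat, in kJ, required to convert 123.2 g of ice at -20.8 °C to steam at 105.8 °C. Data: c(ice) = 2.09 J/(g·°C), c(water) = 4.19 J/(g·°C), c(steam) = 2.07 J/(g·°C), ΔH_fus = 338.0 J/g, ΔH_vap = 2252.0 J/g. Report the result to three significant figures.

q1 (heat ice -20.8→0.0 °C): 123.2 × 2.09 × 20.8 = 5356 J
q2 (melt at 0 °C): 123.2 × 338.0 = 41642 J
q3 (heat water 0.0→100.0 °C): 123.2 × 4.19 × 100.0 = 51621 J
q4 (vaporize at 100 °C): 123.2 × 2252.0 = 277446 J
q5 (heat steam 100.0→105.8 °C): 123.2 × 2.07 × 5.8 = 1479 J
Total: 5356 + 41642 + 51621 + 277446 + 1479 = 377544 J = 378 kJ

q = 378 kJ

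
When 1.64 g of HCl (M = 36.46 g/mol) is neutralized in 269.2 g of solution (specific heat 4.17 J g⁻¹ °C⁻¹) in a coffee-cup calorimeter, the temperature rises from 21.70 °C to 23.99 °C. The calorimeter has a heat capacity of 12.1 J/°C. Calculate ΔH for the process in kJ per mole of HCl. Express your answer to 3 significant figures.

ΔH = -57.8 kJ/mol

|ΔT| = |23.99 − 21.70| = 2.29 °C
|q_surr| = (269.2 × 4.17 + 12.1) × 2.29 = 1134.664 × 2.29 = 2598 J
n(HCl) = 1.64 / 36.46 = 0.04498 mol
Temperature rose, so q_rxn = −|q_surr| = -2.598 kJ
ΔH = q_rxn / n = -57.76 kJ/mol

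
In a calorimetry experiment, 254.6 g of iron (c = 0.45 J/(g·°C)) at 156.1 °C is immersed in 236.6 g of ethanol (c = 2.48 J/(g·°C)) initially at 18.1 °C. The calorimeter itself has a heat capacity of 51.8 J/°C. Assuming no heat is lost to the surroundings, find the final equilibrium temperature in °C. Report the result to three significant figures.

T_f = 39.1 °C

Heat lost by iron = heat gained by ethanol + calorimeter.
(254.6)(0.45)(156.1 − T) = [(236.6)(2.48) + 51.8](T − 18.1)
114.57 (156.1 − T) = 638.568 (T − 18.1)
17884 − 114.57 T = 638.568 T − 11558
29442 = 753.138 T
T = 39.09 °C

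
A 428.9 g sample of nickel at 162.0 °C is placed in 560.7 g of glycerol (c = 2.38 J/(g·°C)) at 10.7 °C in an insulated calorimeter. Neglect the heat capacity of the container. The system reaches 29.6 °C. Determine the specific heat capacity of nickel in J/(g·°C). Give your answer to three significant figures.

c = 0.444 J/(g·°C)

q_gained = (560.7 × 2.38) × (29.6 − 10.7) = 25220 J
q_lost = 428.9 × c × (162.0 − 29.6) = 56786.36 c
Set equal: c = 25220 / 56786.36 = 0.444 J/(g·°C)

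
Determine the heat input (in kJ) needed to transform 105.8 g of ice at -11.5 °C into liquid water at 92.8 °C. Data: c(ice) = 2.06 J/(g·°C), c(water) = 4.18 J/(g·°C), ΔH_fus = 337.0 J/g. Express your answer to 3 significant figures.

q = 79.2 kJ

q1 (heat ice -11.5→0.0 °C): 105.8 × 2.06 × 11.5 = 2506 J
q2 (melt at 0 °C): 105.8 × 337.0 = 35655 J
q3 (heat water 0.0→92.8 °C): 105.8 × 4.18 × 92.8 = 41040 J
Total: 2506 + 35655 + 41040 = 79201 J = 79.2 kJ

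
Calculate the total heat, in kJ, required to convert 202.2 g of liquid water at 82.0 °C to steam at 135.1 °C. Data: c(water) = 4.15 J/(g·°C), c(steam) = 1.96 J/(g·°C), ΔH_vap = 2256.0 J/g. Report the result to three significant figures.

q = 485 kJ

q1 (heat water 82.0→100.0 °C): 202.2 × 4.15 × 18.0 = 15104 J
q2 (vaporize at 100 °C): 202.2 × 2256.0 = 456163 J
q3 (heat steam 100.0→135.1 °C): 202.2 × 1.96 × 35.1 = 13911 J
Total: 15104 + 456163 + 13911 = 485178 J = 485 kJ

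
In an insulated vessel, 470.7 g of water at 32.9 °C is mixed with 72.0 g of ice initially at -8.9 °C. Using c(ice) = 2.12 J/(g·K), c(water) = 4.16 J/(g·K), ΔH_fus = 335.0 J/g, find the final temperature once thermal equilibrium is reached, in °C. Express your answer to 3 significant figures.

Heat to bring ice to 0 °C and melt it: q₁ = 72.0×2.12×8.9 + 72.0×335.0 = 25478 J
Heat the water can supply cooling to 0 °C: 470.7×4.16×32.9 = 64421.9 J > q₁, so all ice melts.
Energy balance: 470.7×4.16×(32.9 − T) = 25478 + 72.0×4.16×(T − 0)
1958.112(32.9 − T) = 25478 + 299.52 T
64421.9 − 25478 = 2257.632 T
T = 38943.9 / 2257.632 = 17.2499 °C

T_f = 17.2 °C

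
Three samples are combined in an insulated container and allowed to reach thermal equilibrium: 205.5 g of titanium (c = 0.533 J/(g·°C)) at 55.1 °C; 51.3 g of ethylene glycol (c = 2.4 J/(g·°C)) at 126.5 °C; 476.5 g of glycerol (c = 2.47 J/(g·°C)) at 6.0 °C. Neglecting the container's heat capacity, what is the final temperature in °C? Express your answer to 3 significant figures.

Σ mᵢcᵢ(T − Tᵢ) = 0  ⇒  T = Σ mᵢcᵢTᵢ / Σ mᵢcᵢ
Σ mᵢcᵢ = 205.5×0.533 + 51.3×2.4 + 476.5×2.47 = 1409.6065
Σ mᵢcᵢTᵢ = 109.5315×55.1 + 123.12×126.5 + 1176.955×6.0 = 28672
T = 28672 / 1409.6065 = 20.34 °C

T_f = 20.3 °C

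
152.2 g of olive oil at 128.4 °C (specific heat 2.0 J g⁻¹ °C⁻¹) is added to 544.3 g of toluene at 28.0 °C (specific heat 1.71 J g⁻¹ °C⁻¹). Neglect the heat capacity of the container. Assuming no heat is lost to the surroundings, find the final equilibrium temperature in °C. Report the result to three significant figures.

T_f = 52.7 °C

Heat lost by olive oil = heat gained by toluene.
(152.2)(2.0)(128.4 − T) = (544.3)(1.71)(T − 28.0)
304.4 (128.4 − T) = 930.753 (T − 28.0)
39085 − 304.4 T = 930.753 T − 26061
65146 = 1235.153 T
T = 52.74 °C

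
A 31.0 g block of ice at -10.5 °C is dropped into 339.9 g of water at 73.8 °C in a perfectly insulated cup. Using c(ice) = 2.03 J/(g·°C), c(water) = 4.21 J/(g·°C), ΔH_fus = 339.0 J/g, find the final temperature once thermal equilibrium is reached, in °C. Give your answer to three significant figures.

T_f = 60.5 °C

Heat to bring ice to 0 °C and melt it: q₁ = 31.0×2.03×10.5 + 31.0×339.0 = 11170 J
Heat the water can supply cooling to 0 °C: 339.9×4.21×73.8 = 105606 J > q₁, so all ice melts.
Energy balance: 339.9×4.21×(73.8 − T) = 11170 + 31.0×4.21×(T − 0)
1430.979(73.8 − T) = 11170 + 130.51 T
105606 − 11170 = 1561.489 T
T = 94436 / 1561.489 = 60.48 °C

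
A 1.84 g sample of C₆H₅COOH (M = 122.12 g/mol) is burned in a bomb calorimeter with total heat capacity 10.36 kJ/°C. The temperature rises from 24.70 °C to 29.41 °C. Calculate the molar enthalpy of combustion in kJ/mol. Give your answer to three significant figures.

ΔT = 29.41 − 24.70 = 4.71 °C
q_cal = C_cal × ΔT = 10.36 × 4.71 = 48.7956 kJ
n = 1.84 / 122.12 = 0.01507 mol
q_rxn = −q_cal = -48.7956 kJ
ΔH = -48.7956 / 0.01507 = -3238 kJ/mol

ΔH = -3240 kJ/mol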